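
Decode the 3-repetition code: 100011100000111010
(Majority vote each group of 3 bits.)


Groups: 100, 011, 100, 000, 111, 010
Majority votes: 010010

010010


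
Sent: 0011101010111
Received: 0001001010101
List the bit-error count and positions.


XOR: 0010100000010

3 error(s) at position(s): 2, 4, 11


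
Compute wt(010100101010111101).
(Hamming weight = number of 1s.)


Counting 1s in 010100101010111101

10


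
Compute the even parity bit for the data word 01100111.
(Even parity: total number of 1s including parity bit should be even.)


Number of 1s in data: 5
Parity bit: 1

1


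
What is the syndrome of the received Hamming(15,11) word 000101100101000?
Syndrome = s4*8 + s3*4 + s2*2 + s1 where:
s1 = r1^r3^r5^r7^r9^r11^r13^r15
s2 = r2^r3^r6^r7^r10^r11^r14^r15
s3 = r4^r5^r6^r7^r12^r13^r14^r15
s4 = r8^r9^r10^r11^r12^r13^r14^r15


s1=1, s2=1, s3=0, s4=0

Syndrome = 3 (error at position 3)


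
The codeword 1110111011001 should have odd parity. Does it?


Number of 1s: 9

Yes, parity is correct (9 ones)


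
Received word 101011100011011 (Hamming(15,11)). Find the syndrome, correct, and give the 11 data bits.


Syndrome = 0: no error detected

Data: 11110011011 (no errors)


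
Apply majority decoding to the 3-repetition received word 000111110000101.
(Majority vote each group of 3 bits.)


Groups: 000, 111, 110, 000, 101
Majority votes: 01101

01101


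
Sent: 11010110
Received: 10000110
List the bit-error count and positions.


XOR: 01010000

2 error(s) at position(s): 1, 3


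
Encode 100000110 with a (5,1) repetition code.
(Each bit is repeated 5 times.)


Each bit -> 5 copies

111110000000000000000000000000111111111100000


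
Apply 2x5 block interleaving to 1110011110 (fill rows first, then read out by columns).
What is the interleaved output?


Matrix:
  11100
  11110
Read columns: 1111110100

1111110100


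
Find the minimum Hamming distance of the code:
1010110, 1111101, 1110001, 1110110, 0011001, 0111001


Comparing all pairs, minimum distance: 1
Can detect 0 errors, correct 0 errors

1


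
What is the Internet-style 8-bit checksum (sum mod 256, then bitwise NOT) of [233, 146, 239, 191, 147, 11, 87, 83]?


Sum = 1137 mod 256 = 113
Complement = 142

142


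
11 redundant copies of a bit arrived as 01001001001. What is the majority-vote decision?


Ones: 4 out of 11
Threshold: 6

0 (4/11 voted 1)


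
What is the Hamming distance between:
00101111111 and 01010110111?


XOR: 01111001000
Count of 1s: 5

5


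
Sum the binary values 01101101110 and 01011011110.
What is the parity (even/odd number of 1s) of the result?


01101101110 = 878
01011011110 = 734
Sum = 1612 = 11001001100
1s count = 5

odd parity (5 ones in 11001001100)


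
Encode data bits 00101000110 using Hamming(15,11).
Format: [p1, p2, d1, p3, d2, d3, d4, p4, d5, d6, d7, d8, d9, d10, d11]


Parity bits: p1=0, p2=0, p3=1, p4=1

000101011000110


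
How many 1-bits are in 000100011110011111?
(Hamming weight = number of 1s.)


Counting 1s in 000100011110011111

10


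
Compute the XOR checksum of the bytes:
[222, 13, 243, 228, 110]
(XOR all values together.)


XOR chain: 222 ^ 13 ^ 243 ^ 228 ^ 110 = 170

170


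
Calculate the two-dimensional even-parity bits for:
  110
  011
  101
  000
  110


Row parities: 00000
Column parities: 110

Row P: 00000, Col P: 110, Corner: 0


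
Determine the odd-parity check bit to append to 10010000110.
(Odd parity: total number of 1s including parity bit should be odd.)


Number of 1s in data: 4
Parity bit: 1

1


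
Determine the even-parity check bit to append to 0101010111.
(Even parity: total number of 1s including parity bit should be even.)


Number of 1s in data: 6
Parity bit: 0

0


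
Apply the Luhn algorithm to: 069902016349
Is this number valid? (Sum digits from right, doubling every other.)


Luhn sum = 50
50 mod 10 = 0

Valid (Luhn sum mod 10 = 0)


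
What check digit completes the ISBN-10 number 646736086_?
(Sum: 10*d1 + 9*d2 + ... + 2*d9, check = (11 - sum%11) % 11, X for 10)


Weighted sum: 277
277 mod 11 = 2

Check digit: 9


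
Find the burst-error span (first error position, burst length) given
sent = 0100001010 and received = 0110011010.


XOR: 0010010000

Burst at position 2, length 4


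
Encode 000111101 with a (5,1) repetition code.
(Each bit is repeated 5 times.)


Each bit -> 5 copies

000000000000000111111111111111111110000011111


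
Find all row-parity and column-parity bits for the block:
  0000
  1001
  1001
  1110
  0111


Row parities: 00011
Column parities: 1001

Row P: 00011, Col P: 1001, Corner: 0


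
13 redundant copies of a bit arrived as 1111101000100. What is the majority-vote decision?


Ones: 7 out of 13
Threshold: 7

1 (7/13 voted 1)


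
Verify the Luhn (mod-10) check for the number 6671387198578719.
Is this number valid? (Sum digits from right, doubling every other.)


Luhn sum = 85
85 mod 10 = 5

Invalid (Luhn sum mod 10 = 5)


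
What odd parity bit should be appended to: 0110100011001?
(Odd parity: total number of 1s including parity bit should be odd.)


Number of 1s in data: 6
Parity bit: 1

1


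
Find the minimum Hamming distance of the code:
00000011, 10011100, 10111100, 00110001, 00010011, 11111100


Comparing all pairs, minimum distance: 1
Can detect 0 errors, correct 0 errors

1


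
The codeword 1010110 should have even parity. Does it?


Number of 1s: 4

Yes, parity is correct (4 ones)


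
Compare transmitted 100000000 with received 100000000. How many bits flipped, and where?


XOR: 000000000

0 errors (received matches sent)


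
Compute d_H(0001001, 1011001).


XOR: 1010000
Count of 1s: 2

2


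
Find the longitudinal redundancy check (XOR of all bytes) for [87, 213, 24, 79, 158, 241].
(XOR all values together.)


XOR chain: 87 ^ 213 ^ 24 ^ 79 ^ 158 ^ 241 = 186

186


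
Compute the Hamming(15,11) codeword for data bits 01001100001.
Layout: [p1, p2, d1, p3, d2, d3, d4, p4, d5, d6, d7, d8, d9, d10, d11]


Parity bits: p1=1, p2=0, p3=0, p4=1

100010011100001


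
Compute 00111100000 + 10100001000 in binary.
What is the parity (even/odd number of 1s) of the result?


00111100000 = 480
10100001000 = 1288
Sum = 1768 = 11011101000
1s count = 6

even parity (6 ones in 11011101000)


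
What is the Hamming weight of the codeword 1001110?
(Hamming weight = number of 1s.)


Counting 1s in 1001110

4


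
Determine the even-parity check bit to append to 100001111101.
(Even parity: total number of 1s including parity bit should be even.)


Number of 1s in data: 7
Parity bit: 1

1


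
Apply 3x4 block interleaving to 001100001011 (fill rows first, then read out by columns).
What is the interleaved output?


Matrix:
  0011
  0000
  1011
Read columns: 001000101101

001000101101


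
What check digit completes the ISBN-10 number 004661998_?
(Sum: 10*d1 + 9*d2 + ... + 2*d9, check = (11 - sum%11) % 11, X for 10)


Weighted sum: 194
194 mod 11 = 7

Check digit: 4


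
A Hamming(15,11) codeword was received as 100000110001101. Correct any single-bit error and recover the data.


Syndrome = 0: no error detected

Data: 00010001101 (no errors)


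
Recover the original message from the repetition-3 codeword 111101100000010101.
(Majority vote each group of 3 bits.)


Groups: 111, 101, 100, 000, 010, 101
Majority votes: 110001

110001


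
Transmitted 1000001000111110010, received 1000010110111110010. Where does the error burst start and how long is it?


XOR: 0000011110000000000

Burst at position 5, length 4


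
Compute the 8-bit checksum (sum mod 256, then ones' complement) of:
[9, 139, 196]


Sum = 344 mod 256 = 88
Complement = 167

167


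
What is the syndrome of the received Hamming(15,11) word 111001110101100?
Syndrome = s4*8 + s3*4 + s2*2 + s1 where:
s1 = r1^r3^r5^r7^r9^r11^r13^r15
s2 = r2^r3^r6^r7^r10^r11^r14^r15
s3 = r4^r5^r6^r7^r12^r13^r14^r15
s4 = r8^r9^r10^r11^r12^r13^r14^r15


s1=0, s2=1, s3=0, s4=0

Syndrome = 2 (error at position 2)


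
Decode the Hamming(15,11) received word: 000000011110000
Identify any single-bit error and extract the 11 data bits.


Syndrome = 0: no error detected

Data: 00001110000 (no errors)


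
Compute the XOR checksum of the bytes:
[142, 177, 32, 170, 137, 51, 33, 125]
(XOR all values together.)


XOR chain: 142 ^ 177 ^ 32 ^ 170 ^ 137 ^ 51 ^ 33 ^ 125 = 83

83


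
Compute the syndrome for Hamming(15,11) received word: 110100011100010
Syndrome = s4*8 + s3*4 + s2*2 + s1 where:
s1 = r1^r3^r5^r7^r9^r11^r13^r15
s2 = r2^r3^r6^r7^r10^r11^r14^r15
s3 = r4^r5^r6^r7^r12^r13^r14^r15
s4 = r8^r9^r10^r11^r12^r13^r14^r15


s1=0, s2=1, s3=0, s4=0

Syndrome = 2 (error at position 2)


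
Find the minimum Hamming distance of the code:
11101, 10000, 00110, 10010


Comparing all pairs, minimum distance: 1
Can detect 0 errors, correct 0 errors

1


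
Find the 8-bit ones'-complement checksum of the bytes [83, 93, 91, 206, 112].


Sum = 585 mod 256 = 73
Complement = 182

182


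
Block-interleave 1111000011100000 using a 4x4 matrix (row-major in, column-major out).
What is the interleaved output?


Matrix:
  1111
  0000
  1110
  0000
Read columns: 1010101010101000

1010101010101000


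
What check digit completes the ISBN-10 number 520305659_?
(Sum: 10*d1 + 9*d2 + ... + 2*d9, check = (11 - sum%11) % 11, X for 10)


Weighted sum: 171
171 mod 11 = 6

Check digit: 5


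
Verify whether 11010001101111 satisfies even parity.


Number of 1s: 9

No, parity error (9 ones)


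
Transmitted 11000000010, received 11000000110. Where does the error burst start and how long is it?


XOR: 00000000100

Burst at position 8, length 1


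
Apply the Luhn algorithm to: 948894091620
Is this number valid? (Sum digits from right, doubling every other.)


Luhn sum = 62
62 mod 10 = 2

Invalid (Luhn sum mod 10 = 2)


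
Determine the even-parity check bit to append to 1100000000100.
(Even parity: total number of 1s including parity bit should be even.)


Number of 1s in data: 3
Parity bit: 1

1


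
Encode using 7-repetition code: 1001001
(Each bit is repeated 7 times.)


Each bit -> 7 copies

1111111000000000000001111111000000000000001111111


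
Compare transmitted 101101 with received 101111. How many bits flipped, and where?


XOR: 000010

1 error(s) at position(s): 4


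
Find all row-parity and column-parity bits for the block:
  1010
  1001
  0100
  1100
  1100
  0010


Row parities: 001001
Column parities: 0101

Row P: 001001, Col P: 0101, Corner: 0


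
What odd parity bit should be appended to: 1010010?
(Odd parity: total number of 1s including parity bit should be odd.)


Number of 1s in data: 3
Parity bit: 0

0


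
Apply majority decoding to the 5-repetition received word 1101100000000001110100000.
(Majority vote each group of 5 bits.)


Groups: 11011, 00000, 00000, 11101, 00000
Majority votes: 10010

10010


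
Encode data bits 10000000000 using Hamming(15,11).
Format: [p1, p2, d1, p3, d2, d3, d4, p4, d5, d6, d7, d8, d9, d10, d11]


Parity bits: p1=1, p2=1, p3=0, p4=0

111000000000000


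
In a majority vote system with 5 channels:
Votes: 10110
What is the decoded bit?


Ones: 3 out of 5
Threshold: 3

1 (3/5 voted 1)


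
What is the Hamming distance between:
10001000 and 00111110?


XOR: 10110110
Count of 1s: 5

5


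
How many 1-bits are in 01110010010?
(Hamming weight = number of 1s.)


Counting 1s in 01110010010

5


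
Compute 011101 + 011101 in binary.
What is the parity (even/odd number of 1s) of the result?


011101 = 29
011101 = 29
Sum = 58 = 111010
1s count = 4

even parity (4 ones in 111010)


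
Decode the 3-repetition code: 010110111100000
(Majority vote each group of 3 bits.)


Groups: 010, 110, 111, 100, 000
Majority votes: 01100

01100


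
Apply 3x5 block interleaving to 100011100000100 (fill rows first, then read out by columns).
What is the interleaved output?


Matrix:
  10001
  11000
  00100
Read columns: 110010001000100

110010001000100


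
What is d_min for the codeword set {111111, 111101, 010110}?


Comparing all pairs, minimum distance: 1
Can detect 0 errors, correct 0 errors

1


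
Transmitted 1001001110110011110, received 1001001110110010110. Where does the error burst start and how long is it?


XOR: 0000000000000001000

Burst at position 15, length 1


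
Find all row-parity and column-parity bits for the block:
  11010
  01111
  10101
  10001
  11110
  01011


Row parities: 101001
Column parities: 00100

Row P: 101001, Col P: 00100, Corner: 1


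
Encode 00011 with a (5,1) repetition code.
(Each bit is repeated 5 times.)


Each bit -> 5 copies

0000000000000001111111111


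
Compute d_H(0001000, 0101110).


XOR: 0100110
Count of 1s: 3

3


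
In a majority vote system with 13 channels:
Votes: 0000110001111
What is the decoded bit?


Ones: 6 out of 13
Threshold: 7

0 (6/13 voted 1)


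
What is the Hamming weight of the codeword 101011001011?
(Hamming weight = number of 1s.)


Counting 1s in 101011001011

7


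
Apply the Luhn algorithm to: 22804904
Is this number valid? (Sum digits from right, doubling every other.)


Luhn sum = 34
34 mod 10 = 4

Invalid (Luhn sum mod 10 = 4)


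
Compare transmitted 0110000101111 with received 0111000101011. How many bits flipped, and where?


XOR: 0001000000100

2 error(s) at position(s): 3, 10


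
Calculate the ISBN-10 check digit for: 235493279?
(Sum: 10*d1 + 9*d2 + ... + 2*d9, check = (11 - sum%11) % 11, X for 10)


Weighted sum: 231
231 mod 11 = 0

Check digit: 0


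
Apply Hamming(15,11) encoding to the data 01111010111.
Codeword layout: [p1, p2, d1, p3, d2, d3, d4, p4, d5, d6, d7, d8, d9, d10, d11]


Parity bits: p1=0, p2=1, p3=0, p4=1

010011111010111


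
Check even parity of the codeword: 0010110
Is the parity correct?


Number of 1s: 3

No, parity error (3 ones)


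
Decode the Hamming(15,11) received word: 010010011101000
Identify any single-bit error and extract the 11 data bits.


Syndrome = 0: no error detected

Data: 01001101000 (no errors)


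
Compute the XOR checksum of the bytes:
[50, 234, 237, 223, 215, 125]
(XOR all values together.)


XOR chain: 50 ^ 234 ^ 237 ^ 223 ^ 215 ^ 125 = 64

64


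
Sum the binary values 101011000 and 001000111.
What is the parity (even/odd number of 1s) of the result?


101011000 = 344
001000111 = 71
Sum = 415 = 110011111
1s count = 7

odd parity (7 ones in 110011111)


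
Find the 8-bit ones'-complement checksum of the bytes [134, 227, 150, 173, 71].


Sum = 755 mod 256 = 243
Complement = 12

12


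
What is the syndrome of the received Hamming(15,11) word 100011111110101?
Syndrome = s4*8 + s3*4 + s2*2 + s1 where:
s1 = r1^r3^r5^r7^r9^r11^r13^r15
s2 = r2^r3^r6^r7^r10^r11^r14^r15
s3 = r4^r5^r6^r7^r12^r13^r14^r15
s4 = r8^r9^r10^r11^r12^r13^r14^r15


s1=1, s2=1, s3=1, s4=0

Syndrome = 7 (error at position 7)


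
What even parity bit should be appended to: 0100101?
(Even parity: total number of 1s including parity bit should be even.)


Number of 1s in data: 3
Parity bit: 1

1


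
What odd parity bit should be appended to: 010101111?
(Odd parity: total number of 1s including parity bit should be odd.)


Number of 1s in data: 6
Parity bit: 1

1


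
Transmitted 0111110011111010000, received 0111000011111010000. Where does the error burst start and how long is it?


XOR: 0000110000000000000

Burst at position 4, length 2


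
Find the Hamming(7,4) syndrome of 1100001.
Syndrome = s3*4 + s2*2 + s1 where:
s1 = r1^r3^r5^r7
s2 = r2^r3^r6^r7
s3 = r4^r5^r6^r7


s1=0, s2=0, s3=1

Syndrome = 4 (error at position 4)


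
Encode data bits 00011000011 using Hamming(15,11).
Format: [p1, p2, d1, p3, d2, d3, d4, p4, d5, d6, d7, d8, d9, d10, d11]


Parity bits: p1=1, p2=1, p3=1, p4=1

110100111000011


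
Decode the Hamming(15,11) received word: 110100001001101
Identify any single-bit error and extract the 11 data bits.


Syndrome = 0: no error detected

Data: 00001001101 (no errors)


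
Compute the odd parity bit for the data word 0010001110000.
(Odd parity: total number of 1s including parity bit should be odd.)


Number of 1s in data: 4
Parity bit: 1

1


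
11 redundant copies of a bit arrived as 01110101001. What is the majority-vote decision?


Ones: 6 out of 11
Threshold: 6

1 (6/11 voted 1)


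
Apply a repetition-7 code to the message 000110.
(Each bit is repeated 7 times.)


Each bit -> 7 copies

000000000000000000000111111111111110000000


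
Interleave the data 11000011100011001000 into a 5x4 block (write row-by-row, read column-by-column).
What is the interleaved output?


Matrix:
  1100
  0011
  1000
  1100
  1000
Read columns: 10111100100100001000

10111100100100001000


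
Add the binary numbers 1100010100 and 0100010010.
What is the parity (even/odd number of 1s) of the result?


1100010100 = 788
0100010010 = 274
Sum = 1062 = 10000100110
1s count = 4

even parity (4 ones in 10000100110)


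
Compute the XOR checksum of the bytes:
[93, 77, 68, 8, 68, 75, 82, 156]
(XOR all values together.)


XOR chain: 93 ^ 77 ^ 68 ^ 8 ^ 68 ^ 75 ^ 82 ^ 156 = 157

157


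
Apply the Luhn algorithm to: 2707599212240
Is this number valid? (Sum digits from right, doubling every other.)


Luhn sum = 54
54 mod 10 = 4

Invalid (Luhn sum mod 10 = 4)


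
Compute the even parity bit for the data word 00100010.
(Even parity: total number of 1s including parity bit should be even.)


Number of 1s in data: 2
Parity bit: 0

0


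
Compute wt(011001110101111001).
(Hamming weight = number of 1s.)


Counting 1s in 011001110101111001

11


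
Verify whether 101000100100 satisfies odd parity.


Number of 1s: 4

No, parity error (4 ones)


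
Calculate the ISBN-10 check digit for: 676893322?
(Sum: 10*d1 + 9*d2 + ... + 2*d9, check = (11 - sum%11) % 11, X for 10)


Weighted sum: 318
318 mod 11 = 10

Check digit: 1


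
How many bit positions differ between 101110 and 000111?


XOR: 101001
Count of 1s: 3

3


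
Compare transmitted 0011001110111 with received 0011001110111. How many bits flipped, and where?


XOR: 0000000000000

0 errors (received matches sent)


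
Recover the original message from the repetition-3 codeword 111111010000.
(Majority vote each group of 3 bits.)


Groups: 111, 111, 010, 000
Majority votes: 1100

1100


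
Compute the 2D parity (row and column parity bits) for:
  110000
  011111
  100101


Row parities: 011
Column parities: 001010

Row P: 011, Col P: 001010, Corner: 0


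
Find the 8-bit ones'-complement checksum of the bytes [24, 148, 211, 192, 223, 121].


Sum = 919 mod 256 = 151
Complement = 104

104


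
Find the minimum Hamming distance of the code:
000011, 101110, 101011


Comparing all pairs, minimum distance: 2
Can detect 1 errors, correct 0 errors

2


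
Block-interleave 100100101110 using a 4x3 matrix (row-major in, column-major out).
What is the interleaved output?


Matrix:
  100
  100
  101
  110
Read columns: 111100010010

111100010010


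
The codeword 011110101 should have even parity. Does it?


Number of 1s: 6

Yes, parity is correct (6 ones)


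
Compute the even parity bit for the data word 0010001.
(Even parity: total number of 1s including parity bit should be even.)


Number of 1s in data: 2
Parity bit: 0

0


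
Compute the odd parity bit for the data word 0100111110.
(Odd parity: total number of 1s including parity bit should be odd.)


Number of 1s in data: 6
Parity bit: 1

1


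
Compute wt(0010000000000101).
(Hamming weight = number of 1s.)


Counting 1s in 0010000000000101

3


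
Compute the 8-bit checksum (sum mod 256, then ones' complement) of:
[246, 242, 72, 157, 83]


Sum = 800 mod 256 = 32
Complement = 223

223


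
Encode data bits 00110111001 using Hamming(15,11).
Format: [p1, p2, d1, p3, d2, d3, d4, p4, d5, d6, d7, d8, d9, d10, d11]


Parity bits: p1=1, p2=1, p3=0, p4=0

110001100111001


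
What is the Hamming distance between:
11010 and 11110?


XOR: 00100
Count of 1s: 1

1


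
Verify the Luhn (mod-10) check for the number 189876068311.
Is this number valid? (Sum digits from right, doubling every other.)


Luhn sum = 57
57 mod 10 = 7

Invalid (Luhn sum mod 10 = 7)


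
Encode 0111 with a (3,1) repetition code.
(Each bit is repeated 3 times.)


Each bit -> 3 copies

000111111111


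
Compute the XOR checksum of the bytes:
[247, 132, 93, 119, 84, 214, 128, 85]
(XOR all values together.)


XOR chain: 247 ^ 132 ^ 93 ^ 119 ^ 84 ^ 214 ^ 128 ^ 85 = 14

14


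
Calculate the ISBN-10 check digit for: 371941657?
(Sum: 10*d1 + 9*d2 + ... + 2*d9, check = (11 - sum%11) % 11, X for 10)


Weighted sum: 246
246 mod 11 = 4

Check digit: 7


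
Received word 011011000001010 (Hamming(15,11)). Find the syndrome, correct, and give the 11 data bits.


Syndrome = 0: no error detected

Data: 11100001010 (no errors)


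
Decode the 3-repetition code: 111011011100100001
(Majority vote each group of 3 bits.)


Groups: 111, 011, 011, 100, 100, 001
Majority votes: 111000

111000


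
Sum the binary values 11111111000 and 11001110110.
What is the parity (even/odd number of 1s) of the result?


11111111000 = 2040
11001110110 = 1654
Sum = 3694 = 111001101110
1s count = 8

even parity (8 ones in 111001101110)


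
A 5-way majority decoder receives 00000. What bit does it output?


Ones: 0 out of 5
Threshold: 3

0 (0/5 voted 1)


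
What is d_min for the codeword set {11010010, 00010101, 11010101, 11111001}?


Comparing all pairs, minimum distance: 2
Can detect 1 errors, correct 0 errors

2


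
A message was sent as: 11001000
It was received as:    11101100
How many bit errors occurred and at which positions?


XOR: 00100100

2 error(s) at position(s): 2, 5


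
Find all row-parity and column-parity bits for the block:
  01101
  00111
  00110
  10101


Row parities: 1101
Column parities: 11001

Row P: 1101, Col P: 11001, Corner: 1


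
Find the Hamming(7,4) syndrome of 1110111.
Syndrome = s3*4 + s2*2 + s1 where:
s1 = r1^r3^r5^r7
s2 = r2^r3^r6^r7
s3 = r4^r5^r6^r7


s1=0, s2=0, s3=1

Syndrome = 4 (error at position 4)


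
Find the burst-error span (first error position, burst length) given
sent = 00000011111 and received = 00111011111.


XOR: 00111000000

Burst at position 2, length 3


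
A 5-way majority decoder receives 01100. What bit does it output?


Ones: 2 out of 5
Threshold: 3

0 (2/5 voted 1)


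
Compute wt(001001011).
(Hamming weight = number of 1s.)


Counting 1s in 001001011

4


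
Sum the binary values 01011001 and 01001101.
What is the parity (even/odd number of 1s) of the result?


01011001 = 89
01001101 = 77
Sum = 166 = 10100110
1s count = 4

even parity (4 ones in 10100110)


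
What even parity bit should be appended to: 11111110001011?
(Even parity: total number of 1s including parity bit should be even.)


Number of 1s in data: 10
Parity bit: 0

0


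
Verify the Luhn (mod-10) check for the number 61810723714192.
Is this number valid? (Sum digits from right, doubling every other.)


Luhn sum = 52
52 mod 10 = 2

Invalid (Luhn sum mod 10 = 2)


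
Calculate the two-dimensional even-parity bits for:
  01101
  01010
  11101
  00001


Row parities: 1001
Column parities: 11011

Row P: 1001, Col P: 11011, Corner: 0


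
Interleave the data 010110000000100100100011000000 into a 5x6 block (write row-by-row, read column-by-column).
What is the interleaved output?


Matrix:
  010110
  000000
  100100
  100011
  000000
Read columns: 001101000000000101001001000010

001101000000000101001001000010


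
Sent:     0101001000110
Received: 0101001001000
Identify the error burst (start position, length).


XOR: 0000000001110

Burst at position 9, length 3


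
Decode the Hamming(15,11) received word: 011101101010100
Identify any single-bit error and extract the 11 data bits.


Syndrome = 11: error at position 11

Data: 10111000100 (corrected bit 11)


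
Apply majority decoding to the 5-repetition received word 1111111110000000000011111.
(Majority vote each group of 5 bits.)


Groups: 11111, 11110, 00000, 00000, 11111
Majority votes: 11001

11001


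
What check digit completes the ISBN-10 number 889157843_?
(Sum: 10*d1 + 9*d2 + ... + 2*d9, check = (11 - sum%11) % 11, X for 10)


Weighted sum: 346
346 mod 11 = 5

Check digit: 6


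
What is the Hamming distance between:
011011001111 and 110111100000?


XOR: 101100101111
Count of 1s: 8

8


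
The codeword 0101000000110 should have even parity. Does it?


Number of 1s: 4

Yes, parity is correct (4 ones)


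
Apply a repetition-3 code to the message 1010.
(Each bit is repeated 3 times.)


Each bit -> 3 copies

111000111000


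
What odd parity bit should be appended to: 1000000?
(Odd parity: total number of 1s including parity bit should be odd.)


Number of 1s in data: 1
Parity bit: 0

0


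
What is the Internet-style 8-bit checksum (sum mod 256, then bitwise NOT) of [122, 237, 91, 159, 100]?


Sum = 709 mod 256 = 197
Complement = 58

58


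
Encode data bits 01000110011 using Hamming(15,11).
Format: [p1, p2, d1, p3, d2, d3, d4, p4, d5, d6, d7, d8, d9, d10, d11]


Parity bits: p1=1, p2=0, p3=1, p4=0

100110000110011


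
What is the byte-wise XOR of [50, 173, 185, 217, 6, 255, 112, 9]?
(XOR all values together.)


XOR chain: 50 ^ 173 ^ 185 ^ 217 ^ 6 ^ 255 ^ 112 ^ 9 = 127

127


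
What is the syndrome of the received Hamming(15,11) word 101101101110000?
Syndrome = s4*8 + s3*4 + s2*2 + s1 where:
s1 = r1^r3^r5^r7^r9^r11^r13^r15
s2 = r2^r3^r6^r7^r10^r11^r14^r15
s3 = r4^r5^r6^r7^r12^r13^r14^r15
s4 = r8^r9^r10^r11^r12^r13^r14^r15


s1=1, s2=1, s3=1, s4=1

Syndrome = 15 (error at position 15)


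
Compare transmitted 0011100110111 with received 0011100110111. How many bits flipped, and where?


XOR: 0000000000000

0 errors (received matches sent)


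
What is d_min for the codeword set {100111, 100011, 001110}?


Comparing all pairs, minimum distance: 1
Can detect 0 errors, correct 0 errors

1


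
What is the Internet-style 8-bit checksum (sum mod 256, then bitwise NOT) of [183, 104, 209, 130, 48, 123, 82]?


Sum = 879 mod 256 = 111
Complement = 144

144


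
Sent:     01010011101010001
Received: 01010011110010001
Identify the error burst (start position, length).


XOR: 00000000011000000

Burst at position 9, length 2


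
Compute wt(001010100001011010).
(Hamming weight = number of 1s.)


Counting 1s in 001010100001011010

7


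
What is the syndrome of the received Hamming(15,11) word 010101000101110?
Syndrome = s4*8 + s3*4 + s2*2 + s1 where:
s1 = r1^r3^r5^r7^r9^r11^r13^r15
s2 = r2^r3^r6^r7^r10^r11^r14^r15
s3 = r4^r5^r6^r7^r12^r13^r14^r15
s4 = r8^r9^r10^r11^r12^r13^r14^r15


s1=1, s2=0, s3=1, s4=0

Syndrome = 5 (error at position 5)


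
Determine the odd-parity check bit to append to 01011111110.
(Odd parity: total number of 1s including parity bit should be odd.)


Number of 1s in data: 8
Parity bit: 1

1


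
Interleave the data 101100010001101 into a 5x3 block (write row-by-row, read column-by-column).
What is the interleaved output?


Matrix:
  101
  100
  010
  001
  101
Read columns: 110010010010011

110010010010011


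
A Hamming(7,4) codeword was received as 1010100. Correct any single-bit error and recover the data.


Syndrome = 7: error at position 7

Data: 1101 (corrected bit 7)


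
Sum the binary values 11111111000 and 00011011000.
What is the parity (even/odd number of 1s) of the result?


11111111000 = 2040
00011011000 = 216
Sum = 2256 = 100011010000
1s count = 4

even parity (4 ones in 100011010000)


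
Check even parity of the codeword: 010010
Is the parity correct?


Number of 1s: 2

Yes, parity is correct (2 ones)


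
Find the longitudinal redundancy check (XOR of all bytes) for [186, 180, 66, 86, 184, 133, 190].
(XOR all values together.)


XOR chain: 186 ^ 180 ^ 66 ^ 86 ^ 184 ^ 133 ^ 190 = 153

153


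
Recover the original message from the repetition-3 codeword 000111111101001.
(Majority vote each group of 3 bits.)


Groups: 000, 111, 111, 101, 001
Majority votes: 01110

01110


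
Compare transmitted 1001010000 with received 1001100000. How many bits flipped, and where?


XOR: 0000110000

2 error(s) at position(s): 4, 5


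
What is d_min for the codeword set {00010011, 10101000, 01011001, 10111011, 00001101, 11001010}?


Comparing all pairs, minimum distance: 3
Can detect 2 errors, correct 1 errors

3


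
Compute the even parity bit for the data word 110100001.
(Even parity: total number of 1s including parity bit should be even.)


Number of 1s in data: 4
Parity bit: 0

0


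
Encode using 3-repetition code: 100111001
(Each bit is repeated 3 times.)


Each bit -> 3 copies

111000000111111111000000111


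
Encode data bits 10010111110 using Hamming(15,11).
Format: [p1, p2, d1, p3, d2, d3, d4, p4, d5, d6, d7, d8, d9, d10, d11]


Parity bits: p1=0, p2=1, p3=0, p4=1

011000110111110


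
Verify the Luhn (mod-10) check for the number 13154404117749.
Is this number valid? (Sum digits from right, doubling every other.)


Luhn sum = 60
60 mod 10 = 0

Valid (Luhn sum mod 10 = 0)


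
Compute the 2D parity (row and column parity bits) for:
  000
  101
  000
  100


Row parities: 0001
Column parities: 001

Row P: 0001, Col P: 001, Corner: 1


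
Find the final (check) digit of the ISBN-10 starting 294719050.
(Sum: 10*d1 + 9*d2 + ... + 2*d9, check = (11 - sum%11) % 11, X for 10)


Weighted sum: 248
248 mod 11 = 6

Check digit: 5


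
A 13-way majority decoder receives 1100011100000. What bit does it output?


Ones: 5 out of 13
Threshold: 7

0 (5/13 voted 1)


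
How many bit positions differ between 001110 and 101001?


XOR: 100111
Count of 1s: 4

4


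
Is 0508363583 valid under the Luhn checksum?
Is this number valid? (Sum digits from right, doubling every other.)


Luhn sum = 46
46 mod 10 = 6

Invalid (Luhn sum mod 10 = 6)


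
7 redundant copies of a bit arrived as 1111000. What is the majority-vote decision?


Ones: 4 out of 7
Threshold: 4

1 (4/7 voted 1)


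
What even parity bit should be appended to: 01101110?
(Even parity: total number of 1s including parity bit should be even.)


Number of 1s in data: 5
Parity bit: 1

1


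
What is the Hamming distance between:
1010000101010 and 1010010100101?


XOR: 0000010001111
Count of 1s: 5

5


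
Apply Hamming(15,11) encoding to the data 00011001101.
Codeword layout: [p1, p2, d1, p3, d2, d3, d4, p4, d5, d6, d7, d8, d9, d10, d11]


Parity bits: p1=0, p2=0, p3=0, p4=0

000000101001101


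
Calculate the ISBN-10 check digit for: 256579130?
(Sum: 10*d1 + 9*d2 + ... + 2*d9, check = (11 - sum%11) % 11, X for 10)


Weighted sum: 248
248 mod 11 = 6

Check digit: 5


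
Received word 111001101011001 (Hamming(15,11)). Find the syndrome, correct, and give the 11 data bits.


Syndrome = 0: no error detected

Data: 10111011001 (no errors)


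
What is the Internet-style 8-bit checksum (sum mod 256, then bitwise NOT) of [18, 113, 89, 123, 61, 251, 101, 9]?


Sum = 765 mod 256 = 253
Complement = 2

2


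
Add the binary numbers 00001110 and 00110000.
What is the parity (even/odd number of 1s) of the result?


00001110 = 14
00110000 = 48
Sum = 62 = 111110
1s count = 5

odd parity (5 ones in 111110)


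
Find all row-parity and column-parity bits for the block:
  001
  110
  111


Row parities: 101
Column parities: 000

Row P: 101, Col P: 000, Corner: 0


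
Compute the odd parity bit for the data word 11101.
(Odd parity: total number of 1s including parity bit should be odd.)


Number of 1s in data: 4
Parity bit: 1

1


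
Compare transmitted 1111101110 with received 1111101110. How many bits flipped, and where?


XOR: 0000000000

0 errors (received matches sent)


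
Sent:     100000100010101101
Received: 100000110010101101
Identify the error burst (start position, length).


XOR: 000000010000000000

Burst at position 7, length 1


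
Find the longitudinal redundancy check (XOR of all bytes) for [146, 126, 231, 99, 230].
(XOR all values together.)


XOR chain: 146 ^ 126 ^ 231 ^ 99 ^ 230 = 142

142


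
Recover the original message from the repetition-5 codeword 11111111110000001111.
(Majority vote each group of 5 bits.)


Groups: 11111, 11111, 00000, 01111
Majority votes: 1101

1101


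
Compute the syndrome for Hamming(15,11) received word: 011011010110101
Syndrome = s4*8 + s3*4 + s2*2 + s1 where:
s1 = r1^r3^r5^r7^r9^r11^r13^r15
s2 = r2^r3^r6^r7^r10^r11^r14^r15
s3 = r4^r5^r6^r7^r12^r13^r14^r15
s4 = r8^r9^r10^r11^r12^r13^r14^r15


s1=1, s2=0, s3=0, s4=1

Syndrome = 9 (error at position 9)


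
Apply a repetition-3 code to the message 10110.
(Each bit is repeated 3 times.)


Each bit -> 3 copies

111000111111000


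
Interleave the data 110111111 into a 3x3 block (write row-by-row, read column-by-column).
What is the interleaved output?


Matrix:
  110
  111
  111
Read columns: 111111011

111111011


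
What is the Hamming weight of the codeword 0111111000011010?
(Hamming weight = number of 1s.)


Counting 1s in 0111111000011010

9


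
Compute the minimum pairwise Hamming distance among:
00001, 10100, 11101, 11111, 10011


Comparing all pairs, minimum distance: 1
Can detect 0 errors, correct 0 errors

1


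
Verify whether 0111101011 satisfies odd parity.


Number of 1s: 7

Yes, parity is correct (7 ones)


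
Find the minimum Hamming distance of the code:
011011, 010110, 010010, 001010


Comparing all pairs, minimum distance: 1
Can detect 0 errors, correct 0 errors

1


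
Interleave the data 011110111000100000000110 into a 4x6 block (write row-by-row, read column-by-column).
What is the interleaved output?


Matrix:
  011110
  111000
  100000
  000110
Read columns: 011011001100100110010000

011011001100100110010000


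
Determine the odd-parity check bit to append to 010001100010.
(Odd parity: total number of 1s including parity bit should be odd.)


Number of 1s in data: 4
Parity bit: 1

1


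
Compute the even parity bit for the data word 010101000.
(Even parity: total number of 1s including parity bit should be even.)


Number of 1s in data: 3
Parity bit: 1

1


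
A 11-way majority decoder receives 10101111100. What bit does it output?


Ones: 7 out of 11
Threshold: 6

1 (7/11 voted 1)


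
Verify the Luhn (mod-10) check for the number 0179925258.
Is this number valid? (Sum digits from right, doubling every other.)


Luhn sum = 38
38 mod 10 = 8

Invalid (Luhn sum mod 10 = 8)


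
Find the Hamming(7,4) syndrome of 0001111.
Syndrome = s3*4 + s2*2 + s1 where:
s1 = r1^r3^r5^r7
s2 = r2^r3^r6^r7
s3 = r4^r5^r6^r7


s1=0, s2=0, s3=0

Syndrome = 0 (no error)


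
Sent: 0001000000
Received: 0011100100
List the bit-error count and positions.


XOR: 0010100100

3 error(s) at position(s): 2, 4, 7


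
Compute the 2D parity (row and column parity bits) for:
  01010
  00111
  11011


Row parities: 010
Column parities: 10110

Row P: 010, Col P: 10110, Corner: 1


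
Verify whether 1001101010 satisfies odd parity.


Number of 1s: 5

Yes, parity is correct (5 ones)


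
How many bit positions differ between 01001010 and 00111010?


XOR: 01110000
Count of 1s: 3

3


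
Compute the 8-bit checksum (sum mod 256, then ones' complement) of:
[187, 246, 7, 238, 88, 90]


Sum = 856 mod 256 = 88
Complement = 167

167


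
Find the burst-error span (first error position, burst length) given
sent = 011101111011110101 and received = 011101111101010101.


XOR: 000000000110100000

Burst at position 9, length 4


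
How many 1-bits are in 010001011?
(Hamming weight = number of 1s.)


Counting 1s in 010001011

4


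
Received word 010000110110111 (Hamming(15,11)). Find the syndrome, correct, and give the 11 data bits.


Syndrome = 0: no error detected

Data: 00010110111 (no errors)


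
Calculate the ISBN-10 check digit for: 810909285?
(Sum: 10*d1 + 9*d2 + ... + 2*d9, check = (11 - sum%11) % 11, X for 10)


Weighted sum: 239
239 mod 11 = 8

Check digit: 3


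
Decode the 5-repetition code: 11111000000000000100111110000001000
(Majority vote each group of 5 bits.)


Groups: 11111, 00000, 00000, 00100, 11111, 00000, 01000
Majority votes: 1000100

1000100


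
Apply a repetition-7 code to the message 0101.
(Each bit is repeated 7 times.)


Each bit -> 7 copies

0000000111111100000001111111


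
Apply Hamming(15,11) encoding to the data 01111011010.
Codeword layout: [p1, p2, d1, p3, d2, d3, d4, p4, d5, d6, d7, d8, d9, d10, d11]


Parity bits: p1=0, p2=0, p3=1, p4=0

000111101011010


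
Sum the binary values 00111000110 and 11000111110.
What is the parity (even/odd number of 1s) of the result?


00111000110 = 454
11000111110 = 1598
Sum = 2052 = 100000000100
1s count = 2

even parity (2 ones in 100000000100)


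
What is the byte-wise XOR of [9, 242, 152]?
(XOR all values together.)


XOR chain: 9 ^ 242 ^ 152 = 99

99


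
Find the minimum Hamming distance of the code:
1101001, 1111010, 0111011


Comparing all pairs, minimum distance: 2
Can detect 1 errors, correct 0 errors

2


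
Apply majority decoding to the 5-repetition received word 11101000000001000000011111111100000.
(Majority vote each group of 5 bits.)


Groups: 11101, 00000, 00010, 00000, 01111, 11111, 00000
Majority votes: 1000110

1000110


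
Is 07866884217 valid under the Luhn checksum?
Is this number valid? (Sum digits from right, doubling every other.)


Luhn sum = 56
56 mod 10 = 6

Invalid (Luhn sum mod 10 = 6)


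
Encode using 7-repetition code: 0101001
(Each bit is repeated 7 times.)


Each bit -> 7 copies

0000000111111100000001111111000000000000001111111


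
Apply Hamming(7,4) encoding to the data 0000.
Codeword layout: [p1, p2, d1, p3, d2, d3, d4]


Parity bits: p1=0, p2=0, p3=0

0000000


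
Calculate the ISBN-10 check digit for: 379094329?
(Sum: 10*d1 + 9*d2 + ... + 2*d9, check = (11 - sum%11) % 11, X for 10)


Weighted sum: 275
275 mod 11 = 0

Check digit: 0


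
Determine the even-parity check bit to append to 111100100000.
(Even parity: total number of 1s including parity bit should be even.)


Number of 1s in data: 5
Parity bit: 1

1


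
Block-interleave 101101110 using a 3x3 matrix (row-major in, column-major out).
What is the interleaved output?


Matrix:
  101
  101
  110
Read columns: 111001110

111001110


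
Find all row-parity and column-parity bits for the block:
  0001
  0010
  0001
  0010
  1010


Row parities: 11110
Column parities: 1010

Row P: 11110, Col P: 1010, Corner: 0


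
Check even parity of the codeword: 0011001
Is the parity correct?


Number of 1s: 3

No, parity error (3 ones)


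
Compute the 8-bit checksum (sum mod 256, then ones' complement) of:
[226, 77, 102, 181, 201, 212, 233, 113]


Sum = 1345 mod 256 = 65
Complement = 190

190


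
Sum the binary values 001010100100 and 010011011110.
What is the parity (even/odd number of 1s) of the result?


001010100100 = 676
010011011110 = 1246
Sum = 1922 = 11110000010
1s count = 5

odd parity (5 ones in 11110000010)
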